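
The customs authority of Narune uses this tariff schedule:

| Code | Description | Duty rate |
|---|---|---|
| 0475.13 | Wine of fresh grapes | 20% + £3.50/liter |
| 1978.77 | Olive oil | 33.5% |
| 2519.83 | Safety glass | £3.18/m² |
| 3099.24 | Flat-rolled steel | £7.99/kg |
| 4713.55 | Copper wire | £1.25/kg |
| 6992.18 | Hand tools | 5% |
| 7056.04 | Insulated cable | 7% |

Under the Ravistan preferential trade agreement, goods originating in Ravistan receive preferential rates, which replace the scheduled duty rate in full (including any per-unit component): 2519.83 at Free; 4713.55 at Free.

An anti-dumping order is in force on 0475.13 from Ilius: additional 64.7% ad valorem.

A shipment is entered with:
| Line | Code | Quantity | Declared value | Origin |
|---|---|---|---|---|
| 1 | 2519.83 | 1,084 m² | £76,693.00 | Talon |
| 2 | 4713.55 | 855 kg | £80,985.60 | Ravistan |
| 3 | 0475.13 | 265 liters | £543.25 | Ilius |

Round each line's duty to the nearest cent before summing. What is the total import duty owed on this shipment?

Line 1 (2519.83, Talon, 1,084 m², £76,693.00):
Base rate for 2519.83 is £3.18/m².
2519.83 has an FTA preferential rate, but origin Talon is not Ravistan; base rate stands.
Duty = 1,084 × £3.18 = £3,447.12.
Line 2 (4713.55, Ravistan, 855 kg, £80,985.60):
Base rate for 4713.55 is £1.25/kg.
Origin Ravistan qualifies under the Narune–Ravistan agreement and 4713.55 is covered: preferential rate Free applies instead.
Duty = £80,985.60 × 0% = £0.00.
Line 3 (0475.13, Ilius, 265 liters, £543.25):
Base rate for 0475.13 is 20% + £3.50/liter.
Additional duty on 0475.13 from Ilius: +64.7%. Applied ad valorem rate: 20% + 64.7% = 84.7%.
Duty = £543.25 × 84.7% + 265 × £3.50 = £1,387.63.
Total = £3,447.12 + £0.00 + £1,387.63 = £4,834.75.

£4,834.75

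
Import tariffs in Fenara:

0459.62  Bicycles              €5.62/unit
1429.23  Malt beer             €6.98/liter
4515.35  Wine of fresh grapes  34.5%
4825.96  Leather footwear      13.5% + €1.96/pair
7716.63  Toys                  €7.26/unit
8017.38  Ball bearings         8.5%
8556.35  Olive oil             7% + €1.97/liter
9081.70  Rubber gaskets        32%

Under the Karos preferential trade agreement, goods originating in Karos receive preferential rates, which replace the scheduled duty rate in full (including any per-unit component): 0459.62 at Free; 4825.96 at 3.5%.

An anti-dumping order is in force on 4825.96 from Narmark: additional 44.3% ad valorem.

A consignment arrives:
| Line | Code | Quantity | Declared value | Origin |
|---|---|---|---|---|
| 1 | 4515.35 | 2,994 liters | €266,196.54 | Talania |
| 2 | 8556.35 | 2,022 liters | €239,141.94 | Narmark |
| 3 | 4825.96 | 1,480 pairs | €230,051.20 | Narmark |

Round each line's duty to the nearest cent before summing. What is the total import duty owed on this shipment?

€248,431.48

Line 1 (4515.35, Talania, 2,994 liters, €266,196.54):
Base rate for 4515.35 is 34.5%.
Duty = €266,196.54 × 34.5% = €91,837.81.
Line 2 (8556.35, Narmark, 2,022 liters, €239,141.94):
Base rate for 8556.35 is 7% + €1.97/liter.
Duty = €239,141.94 × 7% + 2,022 × €1.97 = €20,723.28.
Line 3 (4825.96, Narmark, 1,480 pairs, €230,051.20):
Base rate for 4825.96 is 13.5% + €1.96/pair.
4825.96 has an FTA preferential rate, but origin Narmark is not Karos; base rate stands.
Additional duty on 4825.96 from Narmark: +44.3%. Applied ad valorem rate: 13.5% + 44.3% = 57.8%.
Duty = €230,051.20 × 57.8% + 1,480 × €1.96 = €135,870.39.
Total = €91,837.81 + €20,723.28 + €135,870.39 = €248,431.48.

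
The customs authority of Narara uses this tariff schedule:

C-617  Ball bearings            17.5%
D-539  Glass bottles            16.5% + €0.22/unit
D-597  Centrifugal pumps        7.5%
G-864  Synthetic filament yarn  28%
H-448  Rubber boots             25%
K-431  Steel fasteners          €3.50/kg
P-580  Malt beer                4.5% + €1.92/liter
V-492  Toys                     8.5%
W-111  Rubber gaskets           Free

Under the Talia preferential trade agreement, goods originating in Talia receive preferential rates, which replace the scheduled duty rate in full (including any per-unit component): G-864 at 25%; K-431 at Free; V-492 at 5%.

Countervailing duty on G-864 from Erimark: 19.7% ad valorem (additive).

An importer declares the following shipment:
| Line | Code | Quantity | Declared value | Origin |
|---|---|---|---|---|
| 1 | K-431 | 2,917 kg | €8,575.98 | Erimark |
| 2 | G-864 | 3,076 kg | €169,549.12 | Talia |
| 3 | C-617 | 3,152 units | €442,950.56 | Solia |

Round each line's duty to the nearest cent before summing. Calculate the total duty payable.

Line 1 (K-431, Erimark, 2,917 kg, €8,575.98):
Base rate for K-431 is €3.50/kg.
K-431 has an FTA preferential rate, but origin Erimark is not Talia; base rate stands.
Duty = 2,917 × €3.50 = €10,209.50.
Line 2 (G-864, Talia, 3,076 kg, €169,549.12):
Base rate for G-864 is 28%.
Origin Talia qualifies under the Narara–Talia agreement and G-864 is covered: preferential rate 25% applies instead.
The additional-duty order on G-864 targets Erimark, not Talia; it does not apply.
Duty = €169,549.12 × 25% = €42,387.28.
Line 3 (C-617, Solia, 3,152 units, €442,950.56):
Base rate for C-617 is 17.5%.
Duty = €442,950.56 × 17.5% = €77,516.35.
Total = €10,209.50 + €42,387.28 + €77,516.35 = €130,113.13.

€130,113.13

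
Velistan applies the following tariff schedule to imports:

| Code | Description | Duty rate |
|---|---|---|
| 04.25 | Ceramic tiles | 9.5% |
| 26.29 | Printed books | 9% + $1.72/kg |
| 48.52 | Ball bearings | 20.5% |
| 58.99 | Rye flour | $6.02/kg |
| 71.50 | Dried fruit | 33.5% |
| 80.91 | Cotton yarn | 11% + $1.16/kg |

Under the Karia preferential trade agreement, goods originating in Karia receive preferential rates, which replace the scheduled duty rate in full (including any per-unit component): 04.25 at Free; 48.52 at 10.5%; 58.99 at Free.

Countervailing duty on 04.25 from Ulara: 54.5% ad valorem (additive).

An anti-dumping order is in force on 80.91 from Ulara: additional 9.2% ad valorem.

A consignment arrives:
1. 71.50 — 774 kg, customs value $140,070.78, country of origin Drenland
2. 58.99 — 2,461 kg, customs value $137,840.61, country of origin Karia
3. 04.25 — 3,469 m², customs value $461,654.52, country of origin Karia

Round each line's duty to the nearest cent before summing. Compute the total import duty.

Line 1 (71.50, Drenland, 774 kg, $140,070.78):
Base rate for 71.50 is 33.5%.
Duty = $140,070.78 × 33.5% = $46,923.71.
Line 2 (58.99, Karia, 2,461 kg, $137,840.61):
Base rate for 58.99 is $6.02/kg.
Origin Karia qualifies under the Velistan–Karia agreement and 58.99 is covered: preferential rate Free applies instead.
Duty = $137,840.61 × 0% = $0.00.
Line 3 (04.25, Karia, 3,469 m², $461,654.52):
Base rate for 04.25 is 9.5%.
Origin Karia qualifies under the Velistan–Karia agreement and 04.25 is covered: preferential rate Free applies instead.
The additional-duty order on 04.25 targets Ulara, not Karia; it does not apply.
Duty = $461,654.52 × 0% = $0.00.
Total = $46,923.71 + $0.00 + $0.00 = $46,923.71.

$46,923.71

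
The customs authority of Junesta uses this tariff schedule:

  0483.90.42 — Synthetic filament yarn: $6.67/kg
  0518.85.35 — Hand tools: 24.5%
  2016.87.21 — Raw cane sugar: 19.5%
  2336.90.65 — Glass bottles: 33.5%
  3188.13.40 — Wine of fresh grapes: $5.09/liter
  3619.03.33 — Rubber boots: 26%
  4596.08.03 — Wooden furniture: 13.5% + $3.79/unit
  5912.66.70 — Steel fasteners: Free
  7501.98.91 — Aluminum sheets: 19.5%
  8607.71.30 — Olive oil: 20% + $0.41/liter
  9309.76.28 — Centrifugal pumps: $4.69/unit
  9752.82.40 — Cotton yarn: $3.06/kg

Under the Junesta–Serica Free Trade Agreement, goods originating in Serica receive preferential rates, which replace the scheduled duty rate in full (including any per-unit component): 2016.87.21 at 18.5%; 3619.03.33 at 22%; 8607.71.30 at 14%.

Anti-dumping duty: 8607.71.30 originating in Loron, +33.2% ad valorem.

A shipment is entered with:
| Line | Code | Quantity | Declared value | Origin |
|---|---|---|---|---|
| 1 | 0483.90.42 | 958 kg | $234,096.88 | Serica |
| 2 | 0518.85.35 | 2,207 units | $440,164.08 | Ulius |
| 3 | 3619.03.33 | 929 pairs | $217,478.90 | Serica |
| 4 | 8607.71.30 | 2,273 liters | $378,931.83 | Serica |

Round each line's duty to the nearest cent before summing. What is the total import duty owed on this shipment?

$215,125.88

Line 1 (0483.90.42, Serica, 958 kg, $234,096.88):
Base rate for 0483.90.42 is $6.67/kg.
Origin Serica is the FTA partner but 0483.90.42 is not on the preference list; base rate stands.
Duty = 958 × $6.67 = $6,389.86.
Line 2 (0518.85.35, Ulius, 2,207 units, $440,164.08):
Base rate for 0518.85.35 is 24.5%.
Duty = $440,164.08 × 24.5% = $107,840.20.
Line 3 (3619.03.33, Serica, 929 pairs, $217,478.90):
Base rate for 3619.03.33 is 26%.
Origin Serica qualifies under the Junesta–Serica agreement and 3619.03.33 is covered: preferential rate 22% applies instead.
Duty = $217,478.90 × 22% = $47,845.36.
Line 4 (8607.71.30, Serica, 2,273 liters, $378,931.83):
Base rate for 8607.71.30 is 20% + $0.41/liter.
Origin Serica qualifies under the Junesta–Serica agreement and 8607.71.30 is covered: preferential rate 14% applies instead.
The additional-duty order on 8607.71.30 targets Loron, not Serica; it does not apply.
Duty = $378,931.83 × 14% = $53,050.46.
Total = $6,389.86 + $107,840.20 + $47,845.36 + $53,050.46 = $215,125.88.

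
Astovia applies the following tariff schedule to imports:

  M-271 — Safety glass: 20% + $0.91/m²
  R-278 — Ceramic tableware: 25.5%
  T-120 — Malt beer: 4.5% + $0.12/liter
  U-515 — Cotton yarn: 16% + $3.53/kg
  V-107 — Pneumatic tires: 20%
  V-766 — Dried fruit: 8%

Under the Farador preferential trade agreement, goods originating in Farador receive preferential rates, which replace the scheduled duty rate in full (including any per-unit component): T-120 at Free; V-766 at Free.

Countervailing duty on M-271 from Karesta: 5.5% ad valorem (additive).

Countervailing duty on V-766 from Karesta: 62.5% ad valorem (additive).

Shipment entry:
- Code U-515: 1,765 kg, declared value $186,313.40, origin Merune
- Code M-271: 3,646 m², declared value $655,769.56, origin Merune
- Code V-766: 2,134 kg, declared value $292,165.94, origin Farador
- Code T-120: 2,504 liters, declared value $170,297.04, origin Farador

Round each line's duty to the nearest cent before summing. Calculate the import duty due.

Line 1 (U-515, Merune, 1,765 kg, $186,313.40):
Base rate for U-515 is 16% + $3.53/kg.
Duty = $186,313.40 × 16% + 1,765 × $3.53 = $36,040.59.
Line 2 (M-271, Merune, 3,646 m², $655,769.56):
Base rate for M-271 is 20% + $0.91/m².
The additional-duty order on M-271 targets Karesta, not Merune; it does not apply.
Duty = $655,769.56 × 20% + 3,646 × $0.91 = $134,471.77.
Line 3 (V-766, Farador, 2,134 kg, $292,165.94):
Base rate for V-766 is 8%.
Origin Farador qualifies under the Astovia–Farador agreement and V-766 is covered: preferential rate Free applies instead.
The additional-duty order on V-766 targets Karesta, not Farador; it does not apply.
Duty = $292,165.94 × 0% = $0.00.
Line 4 (T-120, Farador, 2,504 liters, $170,297.04):
Base rate for T-120 is 4.5% + $0.12/liter.
Origin Farador qualifies under the Astovia–Farador agreement and T-120 is covered: preferential rate Free applies instead.
Duty = $170,297.04 × 0% = $0.00.
Total = $36,040.59 + $134,471.77 + $0.00 + $0.00 = $170,512.36.

$170,512.36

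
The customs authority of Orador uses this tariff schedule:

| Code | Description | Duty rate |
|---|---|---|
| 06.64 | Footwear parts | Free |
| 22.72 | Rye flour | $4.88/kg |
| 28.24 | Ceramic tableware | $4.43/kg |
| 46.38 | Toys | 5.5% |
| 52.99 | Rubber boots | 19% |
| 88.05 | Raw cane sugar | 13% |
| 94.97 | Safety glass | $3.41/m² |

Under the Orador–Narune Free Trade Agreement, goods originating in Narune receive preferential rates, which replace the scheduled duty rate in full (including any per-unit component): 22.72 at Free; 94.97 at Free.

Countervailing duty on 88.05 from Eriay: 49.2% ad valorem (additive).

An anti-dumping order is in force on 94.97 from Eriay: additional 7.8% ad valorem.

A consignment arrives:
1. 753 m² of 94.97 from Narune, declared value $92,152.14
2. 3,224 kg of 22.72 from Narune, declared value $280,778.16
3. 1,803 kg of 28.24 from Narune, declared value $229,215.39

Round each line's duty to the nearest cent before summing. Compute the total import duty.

$7,987.29

Line 1 (94.97, Narune, 753 m², $92,152.14):
Base rate for 94.97 is $3.41/m².
Origin Narune qualifies under the Orador–Narune agreement and 94.97 is covered: preferential rate Free applies instead.
The additional-duty order on 94.97 targets Eriay, not Narune; it does not apply.
Duty = $92,152.14 × 0% = $0.00.
Line 2 (22.72, Narune, 3,224 kg, $280,778.16):
Base rate for 22.72 is $4.88/kg.
Origin Narune qualifies under the Orador–Narune agreement and 22.72 is covered: preferential rate Free applies instead.
Duty = $280,778.16 × 0% = $0.00.
Line 3 (28.24, Narune, 1,803 kg, $229,215.39):
Base rate for 28.24 is $4.43/kg.
Origin Narune is the FTA partner but 28.24 is not on the preference list; base rate stands.
Duty = 1,803 × $4.43 = $7,987.29.
Total = $0.00 + $0.00 + $7,987.29 = $7,987.29.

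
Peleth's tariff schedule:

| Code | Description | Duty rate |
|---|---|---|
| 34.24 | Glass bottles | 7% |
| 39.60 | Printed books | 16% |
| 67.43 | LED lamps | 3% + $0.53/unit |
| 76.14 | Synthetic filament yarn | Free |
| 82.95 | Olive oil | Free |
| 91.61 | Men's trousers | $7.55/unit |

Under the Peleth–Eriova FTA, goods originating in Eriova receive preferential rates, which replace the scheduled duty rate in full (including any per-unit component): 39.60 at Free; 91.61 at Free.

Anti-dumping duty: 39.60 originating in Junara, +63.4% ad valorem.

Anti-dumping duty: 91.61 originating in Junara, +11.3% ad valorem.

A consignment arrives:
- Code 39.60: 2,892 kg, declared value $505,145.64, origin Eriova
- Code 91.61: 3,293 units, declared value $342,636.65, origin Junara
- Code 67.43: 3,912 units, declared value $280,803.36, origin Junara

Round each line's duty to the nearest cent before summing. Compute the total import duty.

Line 1 (39.60, Eriova, 2,892 kg, $505,145.64):
Base rate for 39.60 is 16%.
Origin Eriova qualifies under the Peleth–Eriova agreement and 39.60 is covered: preferential rate Free applies instead.
The additional-duty order on 39.60 targets Junara, not Eriova; it does not apply.
Duty = $505,145.64 × 0% = $0.00.
Line 2 (91.61, Junara, 3,293 units, $342,636.65):
Base rate for 91.61 is $7.55/unit.
91.61 has an FTA preferential rate, but origin Junara is not Eriova; base rate stands.
Additional duty on 91.61 from Junara: +11.3% ad valorem. Applied ad valorem rate = 11.3%.
Duty = $342,636.65 × 11.3% + 3,293 × $7.55 = $63,580.09.
Line 3 (67.43, Junara, 3,912 units, $280,803.36):
Base rate for 67.43 is 3% + $0.53/unit.
Duty = $280,803.36 × 3% + 3,912 × $0.53 = $10,497.46.
Total = $0.00 + $63,580.09 + $10,497.46 = $74,077.55.

$74,077.55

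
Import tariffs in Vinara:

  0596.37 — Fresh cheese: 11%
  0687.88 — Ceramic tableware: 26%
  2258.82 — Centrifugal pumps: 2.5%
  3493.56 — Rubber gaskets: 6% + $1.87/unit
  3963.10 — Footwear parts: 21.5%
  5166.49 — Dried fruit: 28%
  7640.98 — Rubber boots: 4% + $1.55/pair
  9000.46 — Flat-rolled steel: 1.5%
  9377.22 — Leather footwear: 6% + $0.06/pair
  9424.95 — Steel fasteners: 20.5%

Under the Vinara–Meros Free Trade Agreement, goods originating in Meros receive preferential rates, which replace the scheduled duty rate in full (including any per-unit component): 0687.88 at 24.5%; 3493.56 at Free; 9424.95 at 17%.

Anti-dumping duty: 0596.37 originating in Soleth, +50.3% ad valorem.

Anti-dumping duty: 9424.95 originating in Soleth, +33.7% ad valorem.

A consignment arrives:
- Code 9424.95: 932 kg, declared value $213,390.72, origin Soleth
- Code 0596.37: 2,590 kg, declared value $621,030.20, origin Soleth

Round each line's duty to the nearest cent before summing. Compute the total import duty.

$496,349.28

Line 1 (9424.95, Soleth, 932 kg, $213,390.72):
Base rate for 9424.95 is 20.5%.
9424.95 has an FTA preferential rate, but origin Soleth is not Meros; base rate stands.
Additional duty on 9424.95 from Soleth: +33.7%. Applied ad valorem rate: 20.5% + 33.7% = 54.2%.
Duty = $213,390.72 × 54.2% = $115,657.77.
Line 2 (0596.37, Soleth, 2,590 kg, $621,030.20):
Base rate for 0596.37 is 11%.
Additional duty on 0596.37 from Soleth: +50.3%. Applied ad valorem rate: 11% + 50.3% = 61.3%.
Duty = $621,030.20 × 61.3% = $380,691.51.
Total = $115,657.77 + $380,691.51 = $496,349.28.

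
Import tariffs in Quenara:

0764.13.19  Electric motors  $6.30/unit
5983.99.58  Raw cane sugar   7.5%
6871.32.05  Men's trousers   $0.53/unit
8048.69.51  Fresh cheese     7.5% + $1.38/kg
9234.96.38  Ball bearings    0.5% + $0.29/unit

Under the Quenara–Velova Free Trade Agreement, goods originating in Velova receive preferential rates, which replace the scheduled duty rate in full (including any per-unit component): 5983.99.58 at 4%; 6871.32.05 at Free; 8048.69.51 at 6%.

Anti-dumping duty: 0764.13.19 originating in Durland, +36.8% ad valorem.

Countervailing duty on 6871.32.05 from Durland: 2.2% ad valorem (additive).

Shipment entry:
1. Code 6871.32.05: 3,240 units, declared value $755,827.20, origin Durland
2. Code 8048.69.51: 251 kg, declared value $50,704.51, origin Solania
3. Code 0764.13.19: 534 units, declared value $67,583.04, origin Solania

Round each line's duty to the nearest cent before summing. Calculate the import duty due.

$25,858.82

Line 1 (6871.32.05, Durland, 3,240 units, $755,827.20):
Base rate for 6871.32.05 is $0.53/unit.
6871.32.05 has an FTA preferential rate, but origin Durland is not Velova; base rate stands.
Additional duty on 6871.32.05 from Durland: +2.2% ad valorem. Applied ad valorem rate = 2.2%.
Duty = $755,827.20 × 2.2% + 3,240 × $0.53 = $18,345.40.
Line 2 (8048.69.51, Solania, 251 kg, $50,704.51):
Base rate for 8048.69.51 is 7.5% + $1.38/kg.
8048.69.51 has an FTA preferential rate, but origin Solania is not Velova; base rate stands.
Duty = $50,704.51 × 7.5% + 251 × $1.38 = $4,149.22.
Line 3 (0764.13.19, Solania, 534 units, $67,583.04):
Base rate for 0764.13.19 is $6.30/unit.
The additional-duty order on 0764.13.19 targets Durland, not Solania; it does not apply.
Duty = 534 × $6.30 = $3,364.20.
Total = $18,345.40 + $4,149.22 + $3,364.20 = $25,858.82.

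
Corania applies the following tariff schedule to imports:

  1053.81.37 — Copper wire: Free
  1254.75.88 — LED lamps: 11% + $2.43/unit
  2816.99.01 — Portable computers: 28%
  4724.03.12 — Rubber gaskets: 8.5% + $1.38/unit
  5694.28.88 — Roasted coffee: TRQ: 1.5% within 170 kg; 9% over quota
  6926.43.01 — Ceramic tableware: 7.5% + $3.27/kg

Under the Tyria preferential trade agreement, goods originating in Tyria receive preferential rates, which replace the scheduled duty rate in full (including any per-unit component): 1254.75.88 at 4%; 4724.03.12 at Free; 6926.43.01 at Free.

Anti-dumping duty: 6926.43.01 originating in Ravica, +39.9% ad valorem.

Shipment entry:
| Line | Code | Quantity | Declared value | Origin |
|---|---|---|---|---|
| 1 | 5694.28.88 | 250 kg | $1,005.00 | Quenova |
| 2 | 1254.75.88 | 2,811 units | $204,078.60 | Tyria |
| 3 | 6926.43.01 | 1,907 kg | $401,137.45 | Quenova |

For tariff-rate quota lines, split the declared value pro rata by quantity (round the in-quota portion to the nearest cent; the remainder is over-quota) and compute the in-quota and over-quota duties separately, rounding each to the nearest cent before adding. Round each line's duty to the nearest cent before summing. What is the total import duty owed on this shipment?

$44,523.53

Line 1 (5694.28.88, Quenova, 250 kg, $1,005.00):
Code 5694.28.88 is under a tariff-rate quota (threshold 170 kg). In-quota: 170 kg at 1.5%; over-quota: 80 kg at 9%.
Pro-rata value split: in-quota = $1,005.00 × 170/250 = $683.40; over-quota = $1,005.00 − $683.40 = $321.60.
In-quota duty = $683.40 × 1.5% = $10.25. Over-quota duty = $321.60 × 9% = $28.94.
Line duty = $10.25 + $28.94 = $39.19.
Line 2 (1254.75.88, Tyria, 2,811 units, $204,078.60):
Base rate for 1254.75.88 is 11% + $2.43/unit.
Origin Tyria qualifies under the Corania–Tyria agreement and 1254.75.88 is covered: preferential rate 4% applies instead.
Duty = $204,078.60 × 4% = $8,163.14.
Line 3 (6926.43.01, Quenova, 1,907 kg, $401,137.45):
Base rate for 6926.43.01 is 7.5% + $3.27/kg.
6926.43.01 has an FTA preferential rate, but origin Quenova is not Tyria; base rate stands.
The additional-duty order on 6926.43.01 targets Ravica, not Quenova; it does not apply.
Duty = $401,137.45 × 7.5% + 1,907 × $3.27 = $36,321.20.
Total = $39.19 + $8,163.14 + $36,321.20 = $44,523.53.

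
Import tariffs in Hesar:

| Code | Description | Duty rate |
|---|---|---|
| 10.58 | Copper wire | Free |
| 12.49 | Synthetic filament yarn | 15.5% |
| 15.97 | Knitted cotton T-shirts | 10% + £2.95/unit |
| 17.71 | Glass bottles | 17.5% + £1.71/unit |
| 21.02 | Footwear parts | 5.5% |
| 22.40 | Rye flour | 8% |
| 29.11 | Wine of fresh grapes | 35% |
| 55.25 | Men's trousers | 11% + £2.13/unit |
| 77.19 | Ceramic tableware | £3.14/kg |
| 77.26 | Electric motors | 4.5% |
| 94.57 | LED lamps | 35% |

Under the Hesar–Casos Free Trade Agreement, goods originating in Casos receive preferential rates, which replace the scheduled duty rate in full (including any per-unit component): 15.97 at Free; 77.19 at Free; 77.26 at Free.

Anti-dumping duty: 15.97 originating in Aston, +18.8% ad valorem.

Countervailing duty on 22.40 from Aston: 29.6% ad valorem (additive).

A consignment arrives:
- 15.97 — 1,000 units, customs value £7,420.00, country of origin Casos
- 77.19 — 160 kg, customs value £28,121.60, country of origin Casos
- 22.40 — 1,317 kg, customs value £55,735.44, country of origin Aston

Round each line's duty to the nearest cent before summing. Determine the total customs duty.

£20,956.53

Line 1 (15.97, Casos, 1,000 units, £7,420.00):
Base rate for 15.97 is 10% + £2.95/unit.
Origin Casos qualifies under the Hesar–Casos agreement and 15.97 is covered: preferential rate Free applies instead.
The additional-duty order on 15.97 targets Aston, not Casos; it does not apply.
Duty = £7,420.00 × 0% = £0.00.
Line 2 (77.19, Casos, 160 kg, £28,121.60):
Base rate for 77.19 is £3.14/kg.
Origin Casos qualifies under the Hesar–Casos agreement and 77.19 is covered: preferential rate Free applies instead.
Duty = £28,121.60 × 0% = £0.00.
Line 3 (22.40, Aston, 1,317 kg, £55,735.44):
Base rate for 22.40 is 8%.
Additional duty on 22.40 from Aston: +29.6%. Applied ad valorem rate: 8% + 29.6% = 37.6%.
Duty = £55,735.44 × 37.6% = £20,956.53.
Total = £0.00 + £0.00 + £20,956.53 = £20,956.53.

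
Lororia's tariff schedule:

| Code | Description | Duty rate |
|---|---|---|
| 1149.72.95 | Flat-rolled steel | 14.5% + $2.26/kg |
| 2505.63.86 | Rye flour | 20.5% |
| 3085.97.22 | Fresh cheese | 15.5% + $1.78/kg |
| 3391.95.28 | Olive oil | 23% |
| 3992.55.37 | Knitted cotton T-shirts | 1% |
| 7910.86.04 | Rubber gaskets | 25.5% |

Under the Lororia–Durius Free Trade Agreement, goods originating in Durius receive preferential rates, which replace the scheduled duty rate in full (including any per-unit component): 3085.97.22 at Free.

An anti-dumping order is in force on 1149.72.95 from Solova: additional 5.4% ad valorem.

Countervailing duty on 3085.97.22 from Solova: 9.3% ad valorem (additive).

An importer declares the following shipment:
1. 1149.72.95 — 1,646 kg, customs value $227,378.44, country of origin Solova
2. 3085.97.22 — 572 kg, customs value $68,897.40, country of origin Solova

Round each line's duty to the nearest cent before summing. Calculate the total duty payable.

Line 1 (1149.72.95, Solova, 1,646 kg, $227,378.44):
Base rate for 1149.72.95 is 14.5% + $2.26/kg.
Additional duty on 1149.72.95 from Solova: +5.4%. Applied ad valorem rate: 14.5% + 5.4% = 19.9%.
Duty = $227,378.44 × 19.9% + 1,646 × $2.26 = $48,968.27.
Line 2 (3085.97.22, Solova, 572 kg, $68,897.40):
Base rate for 3085.97.22 is 15.5% + $1.78/kg.
3085.97.22 has an FTA preferential rate, but origin Solova is not Durius; base rate stands.
Additional duty on 3085.97.22 from Solova: +9.3%. Applied ad valorem rate: 15.5% + 9.3% = 24.8%.
Duty = $68,897.40 × 24.8% + 572 × $1.78 = $18,104.72.
Total = $48,968.27 + $18,104.72 = $67,072.99.

$67,072.99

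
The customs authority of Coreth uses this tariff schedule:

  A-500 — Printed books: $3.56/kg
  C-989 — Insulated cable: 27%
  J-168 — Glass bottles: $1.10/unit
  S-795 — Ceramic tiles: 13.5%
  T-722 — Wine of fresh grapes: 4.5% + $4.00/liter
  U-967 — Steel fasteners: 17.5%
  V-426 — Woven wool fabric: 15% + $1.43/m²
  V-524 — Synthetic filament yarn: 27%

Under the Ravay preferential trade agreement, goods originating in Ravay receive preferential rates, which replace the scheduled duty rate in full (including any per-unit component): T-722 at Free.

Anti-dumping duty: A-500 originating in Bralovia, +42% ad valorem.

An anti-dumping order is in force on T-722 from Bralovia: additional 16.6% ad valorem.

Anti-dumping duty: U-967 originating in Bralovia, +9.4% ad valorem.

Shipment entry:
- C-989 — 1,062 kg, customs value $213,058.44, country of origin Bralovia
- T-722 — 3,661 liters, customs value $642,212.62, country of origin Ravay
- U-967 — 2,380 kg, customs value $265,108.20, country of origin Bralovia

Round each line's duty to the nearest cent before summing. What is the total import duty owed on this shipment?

$128,839.89

Line 1 (C-989, Bralovia, 1,062 kg, $213,058.44):
Base rate for C-989 is 27%.
Duty = $213,058.44 × 27% = $57,525.78.
Line 2 (T-722, Ravay, 3,661 liters, $642,212.62):
Base rate for T-722 is 4.5% + $4.00/liter.
Origin Ravay qualifies under the Coreth–Ravay agreement and T-722 is covered: preferential rate Free applies instead.
The additional-duty order on T-722 targets Bralovia, not Ravay; it does not apply.
Duty = $642,212.62 × 0% = $0.00.
Line 3 (U-967, Bralovia, 2,380 kg, $265,108.20):
Base rate for U-967 is 17.5%.
Additional duty on U-967 from Bralovia: +9.4%. Applied ad valorem rate: 17.5% + 9.4% = 26.9%.
Duty = $265,108.20 × 26.9% = $71,314.11.
Total = $57,525.78 + $0.00 + $71,314.11 = $128,839.89.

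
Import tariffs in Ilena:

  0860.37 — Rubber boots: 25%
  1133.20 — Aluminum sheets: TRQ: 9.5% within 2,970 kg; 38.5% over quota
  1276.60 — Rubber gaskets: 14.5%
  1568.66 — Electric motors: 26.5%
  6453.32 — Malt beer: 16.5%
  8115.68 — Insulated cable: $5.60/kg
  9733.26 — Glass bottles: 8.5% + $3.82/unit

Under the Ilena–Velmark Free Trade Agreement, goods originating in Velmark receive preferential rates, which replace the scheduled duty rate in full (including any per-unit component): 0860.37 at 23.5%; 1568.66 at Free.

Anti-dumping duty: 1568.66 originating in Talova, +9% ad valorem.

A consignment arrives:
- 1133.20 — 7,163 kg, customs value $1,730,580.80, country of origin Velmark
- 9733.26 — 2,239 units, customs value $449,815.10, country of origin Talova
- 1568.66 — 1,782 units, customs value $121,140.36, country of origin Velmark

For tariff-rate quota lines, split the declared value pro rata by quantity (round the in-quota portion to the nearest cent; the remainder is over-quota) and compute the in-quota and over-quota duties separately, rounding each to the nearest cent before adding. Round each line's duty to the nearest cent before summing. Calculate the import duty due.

Line 1 (1133.20, Velmark, 7,163 kg, $1,730,580.80):
Code 1133.20 is under a tariff-rate quota (threshold 2,970 kg). In-quota: 2,970 kg at 9.5%; over-quota: 4,193 kg at 38.5%.
Pro-rata value split: in-quota = $1,730,580.80 × 2,970/7,163 = $717,552.00; over-quota = $1,730,580.80 − $717,552.00 = $1,013,028.80.
In-quota duty = $717,552.00 × 9.5% = $68,167.44. Over-quota duty = $1,013,028.80 × 38.5% = $390,016.09.
Line duty = $68,167.44 + $390,016.09 = $458,183.53.
Line 2 (9733.26, Talova, 2,239 units, $449,815.10):
Base rate for 9733.26 is 8.5% + $3.82/unit.
Duty = $449,815.10 × 8.5% + 2,239 × $3.82 = $46,787.26.
Line 3 (1568.66, Velmark, 1,782 units, $121,140.36):
Base rate for 1568.66 is 26.5%.
Origin Velmark qualifies under the Ilena–Velmark agreement and 1568.66 is covered: preferential rate Free applies instead.
The additional-duty order on 1568.66 targets Talova, not Velmark; it does not apply.
Duty = $121,140.36 × 0% = $0.00.
Total = $458,183.53 + $46,787.26 + $0.00 = $504,970.79.

$504,970.79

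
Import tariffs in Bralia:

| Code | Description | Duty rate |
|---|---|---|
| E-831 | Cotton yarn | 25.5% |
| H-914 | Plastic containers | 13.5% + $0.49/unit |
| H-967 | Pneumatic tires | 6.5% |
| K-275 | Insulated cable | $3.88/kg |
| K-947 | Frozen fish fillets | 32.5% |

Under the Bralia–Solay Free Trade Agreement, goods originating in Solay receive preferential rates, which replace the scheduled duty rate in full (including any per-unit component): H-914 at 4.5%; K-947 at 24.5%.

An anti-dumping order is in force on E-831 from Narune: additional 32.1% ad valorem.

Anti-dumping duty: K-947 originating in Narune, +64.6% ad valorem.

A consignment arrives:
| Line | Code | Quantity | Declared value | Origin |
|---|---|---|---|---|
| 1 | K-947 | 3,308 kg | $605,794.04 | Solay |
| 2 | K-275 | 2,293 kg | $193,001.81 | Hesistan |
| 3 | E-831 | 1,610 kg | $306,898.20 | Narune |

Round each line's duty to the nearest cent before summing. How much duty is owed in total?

Line 1 (K-947, Solay, 3,308 kg, $605,794.04):
Base rate for K-947 is 32.5%.
Origin Solay qualifies under the Bralia–Solay agreement and K-947 is covered: preferential rate 24.5% applies instead.
The additional-duty order on K-947 targets Narune, not Solay; it does not apply.
Duty = $605,794.04 × 24.5% = $148,419.54.
Line 2 (K-275, Hesistan, 2,293 kg, $193,001.81):
Base rate for K-275 is $3.88/kg.
Duty = 2,293 × $3.88 = $8,896.84.
Line 3 (E-831, Narune, 1,610 kg, $306,898.20):
Base rate for E-831 is 25.5%.
Additional duty on E-831 from Narune: +32.1%. Applied ad valorem rate: 25.5% + 32.1% = 57.6%.
Duty = $306,898.20 × 57.6% = $176,773.36.
Total = $148,419.54 + $8,896.84 + $176,773.36 = $334,089.74.

$334,089.74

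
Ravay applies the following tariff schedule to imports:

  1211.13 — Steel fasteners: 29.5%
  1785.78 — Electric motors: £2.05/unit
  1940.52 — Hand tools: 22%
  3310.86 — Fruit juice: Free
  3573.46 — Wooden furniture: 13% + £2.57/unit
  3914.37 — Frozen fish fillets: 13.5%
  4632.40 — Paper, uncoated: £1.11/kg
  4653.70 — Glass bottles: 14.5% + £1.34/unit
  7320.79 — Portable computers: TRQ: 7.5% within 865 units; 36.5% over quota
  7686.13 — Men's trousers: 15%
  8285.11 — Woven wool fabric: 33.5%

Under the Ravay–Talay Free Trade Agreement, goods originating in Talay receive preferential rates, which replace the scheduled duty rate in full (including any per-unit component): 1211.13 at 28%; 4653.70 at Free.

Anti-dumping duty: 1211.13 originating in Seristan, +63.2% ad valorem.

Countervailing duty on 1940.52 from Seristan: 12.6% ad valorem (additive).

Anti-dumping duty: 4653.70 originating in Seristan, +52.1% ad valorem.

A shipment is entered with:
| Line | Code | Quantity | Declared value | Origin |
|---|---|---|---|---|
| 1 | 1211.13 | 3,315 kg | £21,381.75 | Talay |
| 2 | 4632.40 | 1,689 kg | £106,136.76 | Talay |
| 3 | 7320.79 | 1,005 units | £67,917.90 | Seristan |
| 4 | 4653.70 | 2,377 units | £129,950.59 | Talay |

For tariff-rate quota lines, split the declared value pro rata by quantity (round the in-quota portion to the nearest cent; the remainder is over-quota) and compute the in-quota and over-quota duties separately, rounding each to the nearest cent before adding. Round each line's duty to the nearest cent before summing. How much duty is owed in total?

Line 1 (1211.13, Talay, 3,315 kg, £21,381.75):
Base rate for 1211.13 is 29.5%.
Origin Talay qualifies under the Ravay–Talay agreement and 1211.13 is covered: preferential rate 28% applies instead.
The additional-duty order on 1211.13 targets Seristan, not Talay; it does not apply.
Duty = £21,381.75 × 28% = £5,986.89.
Line 2 (4632.40, Talay, 1,689 kg, £106,136.76):
Base rate for 4632.40 is £1.11/kg.
Origin Talay is the FTA partner but 4632.40 is not on the preference list; base rate stands.
Duty = 1,689 × £1.11 = £1,874.79.
Line 3 (7320.79, Seristan, 1,005 units, £67,917.90):
Code 7320.79 is under a tariff-rate quota (threshold 865 units). In-quota: 865 units at 7.5%; over-quota: 140 units at 36.5%.
Pro-rata value split: in-quota = £67,917.90 × 865/1,005 = £58,456.70; over-quota = £67,917.90 − £58,456.70 = £9,461.20.
In-quota duty = £58,456.70 × 7.5% = £4,384.25. Over-quota duty = £9,461.20 × 36.5% = £3,453.34.
Line duty = £4,384.25 + £3,453.34 = £7,837.59.
Line 4 (4653.70, Talay, 2,377 units, £129,950.59):
Base rate for 4653.70 is 14.5% + £1.34/unit.
Origin Talay qualifies under the Ravay–Talay agreement and 4653.70 is covered: preferential rate Free applies instead.
The additional-duty order on 4653.70 targets Seristan, not Talay; it does not apply.
Duty = £129,950.59 × 0% = £0.00.
Total = £5,986.89 + £1,874.79 + £7,837.59 + £0.00 = £15,699.27.

£15,699.27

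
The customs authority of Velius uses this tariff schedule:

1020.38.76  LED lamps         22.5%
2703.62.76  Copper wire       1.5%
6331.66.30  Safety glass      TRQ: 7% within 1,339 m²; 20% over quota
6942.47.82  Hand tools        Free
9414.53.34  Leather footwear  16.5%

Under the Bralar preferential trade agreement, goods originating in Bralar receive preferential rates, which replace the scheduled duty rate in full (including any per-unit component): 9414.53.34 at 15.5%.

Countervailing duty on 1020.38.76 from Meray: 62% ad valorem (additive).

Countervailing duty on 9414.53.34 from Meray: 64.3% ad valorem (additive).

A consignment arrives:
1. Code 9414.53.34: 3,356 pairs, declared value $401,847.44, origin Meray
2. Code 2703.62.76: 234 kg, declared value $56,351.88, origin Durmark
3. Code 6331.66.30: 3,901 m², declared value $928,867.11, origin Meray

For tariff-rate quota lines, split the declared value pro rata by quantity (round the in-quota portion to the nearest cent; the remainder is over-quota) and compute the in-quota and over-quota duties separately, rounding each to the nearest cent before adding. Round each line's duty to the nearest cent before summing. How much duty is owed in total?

Line 1 (9414.53.34, Meray, 3,356 pairs, $401,847.44):
Base rate for 9414.53.34 is 16.5%.
9414.53.34 has an FTA preferential rate, but origin Meray is not Bralar; base rate stands.
Additional duty on 9414.53.34 from Meray: +64.3%. Applied ad valorem rate: 16.5% + 64.3% = 80.8%.
Duty = $401,847.44 × 80.8% = $324,692.73.
Line 2 (2703.62.76, Durmark, 234 kg, $56,351.88):
Base rate for 2703.62.76 is 1.5%.
Duty = $56,351.88 × 1.5% = $845.28.
Line 3 (6331.66.30, Meray, 3,901 m², $928,867.11):
Code 6331.66.30 is under a tariff-rate quota (threshold 1,339 m²). In-quota: 1,339 m² at 7%; over-quota: 2,562 m² at 20%.
Pro-rata value split: in-quota = $928,867.11 × 1,339/3,901 = $318,829.29; over-quota = $928,867.11 − $318,829.29 = $610,037.82.
In-quota duty = $318,829.29 × 7% = $22,318.05. Over-quota duty = $610,037.82 × 20% = $122,007.56.
Line duty = $22,318.05 + $122,007.56 = $144,325.61.
Total = $324,692.73 + $845.28 + $144,325.61 = $469,863.62.

$469,863.62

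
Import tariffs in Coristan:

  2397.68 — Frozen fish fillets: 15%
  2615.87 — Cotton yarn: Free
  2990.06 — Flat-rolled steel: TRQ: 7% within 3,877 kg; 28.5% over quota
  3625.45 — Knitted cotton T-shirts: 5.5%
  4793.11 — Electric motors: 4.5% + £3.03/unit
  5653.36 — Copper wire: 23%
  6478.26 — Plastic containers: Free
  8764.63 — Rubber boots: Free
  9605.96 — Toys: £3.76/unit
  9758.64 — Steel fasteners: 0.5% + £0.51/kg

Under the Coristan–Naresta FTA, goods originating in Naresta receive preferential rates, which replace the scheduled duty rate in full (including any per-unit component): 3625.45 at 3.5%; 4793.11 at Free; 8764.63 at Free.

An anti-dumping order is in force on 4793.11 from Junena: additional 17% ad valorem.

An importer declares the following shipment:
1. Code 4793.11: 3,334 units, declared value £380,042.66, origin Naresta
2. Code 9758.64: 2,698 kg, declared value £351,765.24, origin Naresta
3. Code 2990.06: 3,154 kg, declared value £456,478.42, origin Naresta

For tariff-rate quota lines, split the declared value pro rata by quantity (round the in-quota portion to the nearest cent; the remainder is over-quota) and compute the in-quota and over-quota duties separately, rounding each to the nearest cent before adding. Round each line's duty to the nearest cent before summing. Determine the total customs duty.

Line 1 (4793.11, Naresta, 3,334 units, £380,042.66):
Base rate for 4793.11 is 4.5% + £3.03/unit.
Origin Naresta qualifies under the Coristan–Naresta agreement and 4793.11 is covered: preferential rate Free applies instead.
The additional-duty order on 4793.11 targets Junena, not Naresta; it does not apply.
Duty = £380,042.66 × 0% = £0.00.
Line 2 (9758.64, Naresta, 2,698 kg, £351,765.24):
Base rate for 9758.64 is 0.5% + £0.51/kg.
Origin Naresta is the FTA partner but 9758.64 is not on the preference list; base rate stands.
Duty = £351,765.24 × 0.5% + 2,698 × £0.51 = £3,134.81.
Line 3 (2990.06, Naresta, 3,154 kg, £456,478.42):
Code 2990.06 is under a tariff-rate quota (threshold 3,877 kg). Quantity 3,154 kg is within the quota, so the in-quota rate 7% applies to the full value.
Duty = £456,478.42 × 7% = £31,953.49.
Total = £0.00 + £3,134.81 + £31,953.49 = £35,088.30.

£35,088.30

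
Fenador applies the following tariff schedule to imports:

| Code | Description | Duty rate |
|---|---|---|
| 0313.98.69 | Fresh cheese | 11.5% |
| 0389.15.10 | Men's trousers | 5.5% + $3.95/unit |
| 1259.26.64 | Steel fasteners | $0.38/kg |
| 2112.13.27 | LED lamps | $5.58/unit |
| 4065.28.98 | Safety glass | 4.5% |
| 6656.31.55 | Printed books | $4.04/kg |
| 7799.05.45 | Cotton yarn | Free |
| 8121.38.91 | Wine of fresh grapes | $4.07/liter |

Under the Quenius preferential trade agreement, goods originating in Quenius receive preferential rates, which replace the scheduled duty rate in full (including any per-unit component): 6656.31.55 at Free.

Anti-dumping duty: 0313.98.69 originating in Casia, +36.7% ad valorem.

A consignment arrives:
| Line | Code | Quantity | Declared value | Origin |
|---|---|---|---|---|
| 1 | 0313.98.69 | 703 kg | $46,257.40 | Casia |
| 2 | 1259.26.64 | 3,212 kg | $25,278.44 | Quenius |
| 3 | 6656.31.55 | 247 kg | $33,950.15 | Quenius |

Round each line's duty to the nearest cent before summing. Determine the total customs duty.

$23,516.63

Line 1 (0313.98.69, Casia, 703 kg, $46,257.40):
Base rate for 0313.98.69 is 11.5%.
Additional duty on 0313.98.69 from Casia: +36.7%. Applied ad valorem rate: 11.5% + 36.7% = 48.2%.
Duty = $46,257.40 × 48.2% = $22,296.07.
Line 2 (1259.26.64, Quenius, 3,212 kg, $25,278.44):
Base rate for 1259.26.64 is $0.38/kg.
Origin Quenius is the FTA partner but 1259.26.64 is not on the preference list; base rate stands.
Duty = 3,212 × $0.38 = $1,220.56.
Line 3 (6656.31.55, Quenius, 247 kg, $33,950.15):
Base rate for 6656.31.55 is $4.04/kg.
Origin Quenius qualifies under the Fenador–Quenius agreement and 6656.31.55 is covered: preferential rate Free applies instead.
Duty = $33,950.15 × 0% = $0.00.
Total = $22,296.07 + $1,220.56 + $0.00 = $23,516.63.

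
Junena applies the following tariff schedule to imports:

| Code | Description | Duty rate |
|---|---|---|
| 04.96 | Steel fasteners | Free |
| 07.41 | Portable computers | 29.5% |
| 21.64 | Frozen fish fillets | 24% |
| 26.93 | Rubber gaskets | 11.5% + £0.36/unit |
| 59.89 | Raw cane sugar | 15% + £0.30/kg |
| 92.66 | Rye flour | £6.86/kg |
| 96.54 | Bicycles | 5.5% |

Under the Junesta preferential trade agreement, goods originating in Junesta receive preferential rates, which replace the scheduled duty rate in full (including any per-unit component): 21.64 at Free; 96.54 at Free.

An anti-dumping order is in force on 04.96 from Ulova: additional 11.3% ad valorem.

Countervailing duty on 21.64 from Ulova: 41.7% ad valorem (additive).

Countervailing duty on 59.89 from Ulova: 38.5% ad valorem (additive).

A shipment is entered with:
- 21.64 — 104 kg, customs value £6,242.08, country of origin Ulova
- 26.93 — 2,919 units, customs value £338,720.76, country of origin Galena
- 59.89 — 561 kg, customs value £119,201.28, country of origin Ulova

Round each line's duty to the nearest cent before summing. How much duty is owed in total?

Line 1 (21.64, Ulova, 104 kg, £6,242.08):
Base rate for 21.64 is 24%.
21.64 has an FTA preferential rate, but origin Ulova is not Junesta; base rate stands.
Additional duty on 21.64 from Ulova: +41.7%. Applied ad valorem rate: 24% + 41.7% = 65.7%.
Duty = £6,242.08 × 65.7% = £4,101.05.
Line 2 (26.93, Galena, 2,919 units, £338,720.76):
Base rate for 26.93 is 11.5% + £0.36/unit.
Duty = £338,720.76 × 11.5% + 2,919 × £0.36 = £40,003.73.
Line 3 (59.89, Ulova, 561 kg, £119,201.28):
Base rate for 59.89 is 15% + £0.30/kg.
Additional duty on 59.89 from Ulova: +38.5%. Applied ad valorem rate: 15% + 38.5% = 53.5%.
Duty = £119,201.28 × 53.5% + 561 × £0.30 = £63,940.98.
Total = £4,101.05 + £40,003.73 + £63,940.98 = £108,045.76.

£108,045.76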